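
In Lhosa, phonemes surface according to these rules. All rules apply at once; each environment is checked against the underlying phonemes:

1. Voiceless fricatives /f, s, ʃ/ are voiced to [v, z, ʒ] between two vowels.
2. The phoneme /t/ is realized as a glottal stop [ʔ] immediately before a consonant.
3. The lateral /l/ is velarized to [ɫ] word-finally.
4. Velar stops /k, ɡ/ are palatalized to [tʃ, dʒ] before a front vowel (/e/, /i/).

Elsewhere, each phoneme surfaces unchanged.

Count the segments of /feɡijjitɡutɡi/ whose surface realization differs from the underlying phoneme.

Segments that undergo a rule: /ɡ/ → [dʒ] (rule 4); /t/ → [ʔ] (rule 2); /t/ → [ʔ] (rule 2); /ɡ/ → [dʒ] (rule 4).
All other segments surface unchanged.

4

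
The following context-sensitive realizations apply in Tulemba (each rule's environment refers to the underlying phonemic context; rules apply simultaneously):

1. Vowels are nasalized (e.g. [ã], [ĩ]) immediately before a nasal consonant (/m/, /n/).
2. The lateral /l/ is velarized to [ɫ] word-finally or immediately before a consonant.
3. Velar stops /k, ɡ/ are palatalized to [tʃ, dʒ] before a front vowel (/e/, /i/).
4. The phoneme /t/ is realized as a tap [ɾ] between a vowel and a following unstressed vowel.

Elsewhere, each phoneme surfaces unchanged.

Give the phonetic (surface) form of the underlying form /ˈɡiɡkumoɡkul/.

/ɡ/ (word-initial) occurs before a front vowel → [dʒ] by rule 3.
/i/ (between /ɡ/ and /ɡ/) fails the environment for rule 1, so it stays [i].
/ɡ/ — between /i/ and /k/; rule 3 does not apply here → [ɡ].
/k/ (between /ɡ/ and /u/) is in the target of rule 3 but the environment (before a front vowel) is not met → [k].
/u/ (between /k/ and /m/): before a nasal consonant, so rule 1 applies → [ũ].
/o/ — between /m/ and /ɡ/; rule 1 does not apply here → [o].
/ɡ/ — between /o/ and /k/; rule 3 does not apply here → [ɡ].
/k/ (between /ɡ/ and /u/) is in the target of rule 3 but the environment (before a front vowel) is not met → [k].
/u/ — between /k/ and /l/; rule 1 does not apply here → [u].
/l/ — word-final, word-finally or immediately before a consonant — surfaces as [ɫ] (rule 2).

[ˈdʒiɡkũmoɡkuɫ]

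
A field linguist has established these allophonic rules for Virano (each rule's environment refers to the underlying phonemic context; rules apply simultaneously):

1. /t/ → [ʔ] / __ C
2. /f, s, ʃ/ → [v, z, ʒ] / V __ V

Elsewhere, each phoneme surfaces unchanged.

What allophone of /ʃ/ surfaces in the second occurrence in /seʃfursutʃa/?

[ʃ]

/ʃ/ (between /t/ and /a/) fails the environment for rule 2, so it stays [ʃ].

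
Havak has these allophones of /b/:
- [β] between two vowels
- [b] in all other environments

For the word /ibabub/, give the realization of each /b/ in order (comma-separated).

[β], [β], [b]

Occurrence 1 (position 2): between two vowels → [β].
Occurrence 2 (position 4): between two vowels → [β].
Occurrence 3 (position 6): no conditioning environment matches → elsewhere allophone [b].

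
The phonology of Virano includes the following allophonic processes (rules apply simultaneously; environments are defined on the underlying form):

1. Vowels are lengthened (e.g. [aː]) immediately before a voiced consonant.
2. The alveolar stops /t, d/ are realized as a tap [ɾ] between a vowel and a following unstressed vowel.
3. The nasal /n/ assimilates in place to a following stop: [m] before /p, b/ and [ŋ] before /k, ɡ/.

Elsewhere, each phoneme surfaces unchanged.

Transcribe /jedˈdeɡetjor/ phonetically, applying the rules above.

/j/ (word-initial): no rule targets it → [j].
/e/ (between /j/ and /d/) occurs before a voiced consonant → [eː] by rule 1.
/d/ — between /e/ and /d/; rule 2 does not apply here → [d].
/d/ (between /d/ and /e/) fails the environment for rule 2, so it stays [d].
/e/ meets the environment for rule 1 (before a voiced consonant) → [eː].
/ɡ/ stays [ɡ].
/e/ (between /ɡ/ and /t/): rule 1 targets it, but not before a voiced consonant → unchanged [e].
/t/ — between /e/ and /j/; rule 2 does not apply here → [t].
/j/ stays [j].
/o/ meets the environment for rule 1 (before a voiced consonant) → [oː].
/r/ — not in any rule's target class → [r].

[jeːdˈdeːɡetjoːr]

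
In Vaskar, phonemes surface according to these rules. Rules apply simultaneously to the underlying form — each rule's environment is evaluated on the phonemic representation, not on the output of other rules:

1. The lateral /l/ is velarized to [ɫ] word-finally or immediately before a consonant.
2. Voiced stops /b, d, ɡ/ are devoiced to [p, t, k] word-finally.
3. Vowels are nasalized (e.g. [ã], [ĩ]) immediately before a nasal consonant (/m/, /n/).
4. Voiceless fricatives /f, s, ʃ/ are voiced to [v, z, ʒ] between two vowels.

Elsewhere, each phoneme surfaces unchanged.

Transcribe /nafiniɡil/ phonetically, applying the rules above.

[navĩniɡiɫ]

/n/ — not in any rule's target class → [n].
/a/ — between /n/ and /f/; rule 3 does not apply here → [a].
/f/ (between /a/ and /i/): between two vowels, so rule 4 applies → [v].
/i/ (between /f/ and /n/) occurs before a nasal consonant → [ĩ] by rule 3.
/n/ (between /i/ and /i/) is unaffected → [n].
/i/ — between /n/ and /ɡ/; rule 3 does not apply here → [i].
/ɡ/ (between /i/ and /i/) is in the target of rule 2 but the environment (word-finally) is not met → [ɡ].
/i/ — between /ɡ/ and /l/; rule 3 does not apply here → [i].
/l/ meets the environment for rule 1 (word-finally or immediately before a consonant) → [ɫ].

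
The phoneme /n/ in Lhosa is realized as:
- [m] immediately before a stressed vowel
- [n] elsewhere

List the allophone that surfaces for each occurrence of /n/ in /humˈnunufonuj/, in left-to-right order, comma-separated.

[m], [n], [n]

Occurrence 1 (position 4): immediately before a stressed vowel → [m].
Occurrence 2 (position 6): no conditioning environment matches → elsewhere allophone [n].
Occurrence 3 (position 10): no conditioning environment matches → elsewhere allophone [n].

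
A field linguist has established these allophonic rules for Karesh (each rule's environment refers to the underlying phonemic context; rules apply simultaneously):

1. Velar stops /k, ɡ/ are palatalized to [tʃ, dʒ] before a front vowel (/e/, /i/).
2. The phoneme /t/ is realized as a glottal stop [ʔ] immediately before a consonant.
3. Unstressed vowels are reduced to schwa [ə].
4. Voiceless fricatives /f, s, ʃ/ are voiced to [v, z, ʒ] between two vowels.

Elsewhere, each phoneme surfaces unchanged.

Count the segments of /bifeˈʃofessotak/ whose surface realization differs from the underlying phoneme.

Segments that undergo a rule: /i/ → [ə] (rule 3); /f/ → [v] (rule 4); /e/ → [ə] (rule 3); /ʃ/ → [ʒ] (rule 4); /f/ → [v] (rule 4); /e/ → [ə] (rule 3); /o/ → [ə] (rule 3); /a/ → [ə] (rule 3).
All other segments surface unchanged.

8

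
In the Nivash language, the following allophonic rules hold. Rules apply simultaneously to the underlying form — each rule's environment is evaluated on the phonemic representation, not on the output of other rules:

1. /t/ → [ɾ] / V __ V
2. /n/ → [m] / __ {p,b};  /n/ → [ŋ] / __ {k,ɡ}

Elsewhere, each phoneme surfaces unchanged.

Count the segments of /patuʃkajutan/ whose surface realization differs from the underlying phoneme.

2

Segments that undergo a rule: /t/ → [ɾ] (rule 1); /t/ → [ɾ] (rule 1).
All other segments surface unchanged.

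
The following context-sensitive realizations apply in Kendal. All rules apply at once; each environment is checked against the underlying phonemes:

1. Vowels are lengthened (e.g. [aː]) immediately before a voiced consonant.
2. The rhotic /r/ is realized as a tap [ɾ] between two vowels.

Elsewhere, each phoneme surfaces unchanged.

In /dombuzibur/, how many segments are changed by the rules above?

4

Segments that undergo a rule: /o/ → [oː] (rule 1); /u/ → [uː] (rule 1); /i/ → [iː] (rule 1); /u/ → [uː] (rule 1).
All other segments surface unchanged.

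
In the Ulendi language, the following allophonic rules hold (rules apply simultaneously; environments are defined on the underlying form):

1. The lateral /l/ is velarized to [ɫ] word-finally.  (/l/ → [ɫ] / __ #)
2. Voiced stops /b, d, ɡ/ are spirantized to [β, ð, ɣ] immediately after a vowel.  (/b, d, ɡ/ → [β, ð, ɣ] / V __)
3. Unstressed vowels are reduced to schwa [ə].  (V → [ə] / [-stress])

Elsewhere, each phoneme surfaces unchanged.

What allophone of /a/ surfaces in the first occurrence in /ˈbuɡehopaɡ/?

/a/ (between /p/ and /ɡ/) occurs in an unstressed syllable → [ə] by rule 3.

[ə]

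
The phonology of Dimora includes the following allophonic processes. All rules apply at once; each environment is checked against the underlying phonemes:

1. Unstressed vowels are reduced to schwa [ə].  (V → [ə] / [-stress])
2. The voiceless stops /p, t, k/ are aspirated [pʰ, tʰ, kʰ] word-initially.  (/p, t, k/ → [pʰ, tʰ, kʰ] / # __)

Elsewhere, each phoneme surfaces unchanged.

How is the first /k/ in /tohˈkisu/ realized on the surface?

/k/ (between /h/ and /i/) fails the environment for rule 2, so it stays [k].

[k]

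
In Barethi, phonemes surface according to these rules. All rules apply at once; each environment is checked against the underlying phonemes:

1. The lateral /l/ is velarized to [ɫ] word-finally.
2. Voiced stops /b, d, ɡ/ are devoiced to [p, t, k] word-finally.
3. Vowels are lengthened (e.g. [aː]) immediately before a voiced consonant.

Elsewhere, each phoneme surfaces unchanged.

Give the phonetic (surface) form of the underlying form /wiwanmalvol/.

/w/ (word-initial): no rule targets it → [w].
/i/ meets the environment for rule 3 (before a voiced consonant) → [iː].
/w/ stays [w].
/a/ (between /w/ and /n/) occurs before a voiced consonant → [aː] by rule 3.
/n/ stays [n].
/m/ (between /n/ and /a/): no rule targets it → [m].
Rule 3 applies to /a/ (between /m/ and /l/: before a voiced consonant) → [aː].
/l/ — between /a/ and /v/; rule 1 does not apply here → [l].
/v/ (between /l/ and /o/): no rule targets it → [v].
/o/ — between /v/ and /l/, before a voiced consonant — surfaces as [oː] (rule 3).
/l/ — word-final, word-finally — surfaces as [ɫ] (rule 1).

[wiːwaːnmaːlvoːɫ]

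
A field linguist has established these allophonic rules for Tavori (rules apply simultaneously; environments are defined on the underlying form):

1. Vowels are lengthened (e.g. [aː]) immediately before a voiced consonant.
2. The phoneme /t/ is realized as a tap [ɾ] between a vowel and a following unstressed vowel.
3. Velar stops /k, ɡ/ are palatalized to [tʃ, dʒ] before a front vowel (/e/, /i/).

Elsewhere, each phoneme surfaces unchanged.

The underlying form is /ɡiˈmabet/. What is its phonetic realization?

[dʒiːˈmaːbet]

/ɡ/ — word-initial, before a front vowel — surfaces as [dʒ] (rule 3).
Rule 1 applies to /i/ (between /ɡ/ and /m/: before a voiced consonant) → [iː].
/m/ (between /i/ and /a/) is unaffected → [m].
/a/ (between /m/ and /b/) occurs before a voiced consonant → [aː] by rule 1.
/b/ (between /a/ and /e/) is unaffected → [b].
/e/ — between /b/ and /t/; rule 1 does not apply here → [e].
/t/ (word-final) fails the environment for rule 2, so it stays [t].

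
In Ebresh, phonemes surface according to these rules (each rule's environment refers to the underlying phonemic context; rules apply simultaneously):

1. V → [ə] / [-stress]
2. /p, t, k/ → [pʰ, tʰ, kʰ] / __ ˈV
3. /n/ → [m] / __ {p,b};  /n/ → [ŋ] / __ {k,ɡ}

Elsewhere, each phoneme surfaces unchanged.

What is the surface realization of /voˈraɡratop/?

[vəˈraɡrətəp]

/o/ (between /v/ and /r/) occurs in an unstressed syllable → [ə] by rule 1.
/a/ — between /r/ and /ɡ/; rule 1 does not apply here → [a].
/a/ (between /r/ and /t/) occurs in an unstressed syllable → [ə] by rule 1.
/t/ (between /a/ and /o/): rule 2 targets it, but not immediately before a stressed vowel → unchanged [t].
/o/ (between /t/ and /p/) occurs in an unstressed syllable → [ə] by rule 1.
/p/ (word-final): rule 2 targets it, but not immediately before a stressed vowel → unchanged [p].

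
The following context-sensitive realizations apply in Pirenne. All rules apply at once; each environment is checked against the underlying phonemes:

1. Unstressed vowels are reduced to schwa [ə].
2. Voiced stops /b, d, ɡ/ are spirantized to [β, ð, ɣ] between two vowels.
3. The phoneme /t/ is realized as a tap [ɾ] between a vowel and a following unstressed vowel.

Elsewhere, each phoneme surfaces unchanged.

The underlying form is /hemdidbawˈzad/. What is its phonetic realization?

/h/ (word-initial) is unaffected → [h].
/e/ meets the environment for rule 1 (in an unstressed syllable) → [ə].
/m/ (between /e/ and /d/): no rule targets it → [m].
/d/ — between /m/ and /i/; rule 2 does not apply here → [d].
/i/ (between /d/ and /d/) occurs in an unstressed syllable → [ə] by rule 1.
/d/ (between /i/ and /b/) fails the environment for rule 2, so it stays [d].
/b/ (between /d/ and /a/) is in the target of rule 2 but the environment (between two vowels) is not met → [b].
/a/ — between /b/ and /w/, in an unstressed syllable — surfaces as [ə] (rule 1).
/w/ (between /a/ and /z/): no rule targets it → [w].
/z/ — not in any rule's target class → [z].
/a/ — between /z/ and /d/; rule 1 does not apply here → [a].
/d/ (word-final) fails the environment for rule 2, so it stays [d].

[həmdədbəwˈzad]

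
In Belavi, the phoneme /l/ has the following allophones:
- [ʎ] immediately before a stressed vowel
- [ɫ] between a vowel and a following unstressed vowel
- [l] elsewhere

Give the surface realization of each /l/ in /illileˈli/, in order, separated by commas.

Occurrence 1 (position 2): no conditioning environment matches → elsewhere allophone [l].
Occurrence 2 (position 3): no conditioning environment matches → elsewhere allophone [l].
Occurrence 3 (position 5): between a vowel and a following unstressed vowel → [ɫ].
Occurrence 4 (position 7): immediately before a stressed vowel → [ʎ].

[l], [l], [ɫ], [ʎ]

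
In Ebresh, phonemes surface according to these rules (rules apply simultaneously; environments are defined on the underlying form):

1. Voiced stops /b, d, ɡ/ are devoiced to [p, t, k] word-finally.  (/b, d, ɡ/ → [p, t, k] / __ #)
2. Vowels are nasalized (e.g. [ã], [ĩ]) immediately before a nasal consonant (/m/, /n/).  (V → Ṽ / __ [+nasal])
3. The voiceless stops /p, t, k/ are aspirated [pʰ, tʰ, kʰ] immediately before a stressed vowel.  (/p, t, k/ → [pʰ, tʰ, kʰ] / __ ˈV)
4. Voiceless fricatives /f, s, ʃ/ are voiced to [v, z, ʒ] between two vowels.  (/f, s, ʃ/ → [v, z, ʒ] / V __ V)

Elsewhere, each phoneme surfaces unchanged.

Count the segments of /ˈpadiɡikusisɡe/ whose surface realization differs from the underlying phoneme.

Segments that undergo a rule: /p/ → [pʰ] (rule 3); /s/ → [z] (rule 4).
All other segments surface unchanged.

2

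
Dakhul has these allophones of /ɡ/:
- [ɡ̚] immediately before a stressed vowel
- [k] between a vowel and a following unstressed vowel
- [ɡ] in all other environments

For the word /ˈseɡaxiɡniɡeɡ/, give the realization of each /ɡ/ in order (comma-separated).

[k], [ɡ], [k], [ɡ]

Occurrence 1 (position 3): between a vowel and a following unstressed vowel → [k].
Occurrence 2 (position 7): no conditioning environment matches → elsewhere allophone [ɡ].
Occurrence 3 (position 10): between a vowel and a following unstressed vowel → [k].
Occurrence 4 (position 12): no conditioning environment matches → elsewhere allophone [ɡ].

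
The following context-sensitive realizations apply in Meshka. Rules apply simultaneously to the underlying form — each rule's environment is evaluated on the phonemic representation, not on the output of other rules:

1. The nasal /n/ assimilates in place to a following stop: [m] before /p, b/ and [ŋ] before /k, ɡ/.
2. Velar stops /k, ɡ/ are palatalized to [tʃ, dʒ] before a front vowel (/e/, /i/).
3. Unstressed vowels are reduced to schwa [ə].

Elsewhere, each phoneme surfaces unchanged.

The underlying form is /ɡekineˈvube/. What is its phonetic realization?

Rule 2 applies to /ɡ/ (word-initial: before a front vowel) → [dʒ].
/e/ (between /ɡ/ and /k/): in an unstressed syllable, so rule 3 applies → [ə].
/k/ (between /e/ and /i/) occurs before a front vowel → [tʃ] by rule 2.
/i/ (between /k/ and /n/): in an unstressed syllable, so rule 3 applies → [ə].
/n/ (between /i/ and /e/) is in the target of rule 1 but the environment (before a labial or velar stop) is not met → [n].
/e/ — between /n/ and /v/, in an unstressed syllable — surfaces as [ə] (rule 3).
/v/ (between /e/ and /u/) is unaffected → [v].
/u/ (between /v/ and /b/) fails the environment for rule 3, so it stays [u].
/b/ stays [b].
/e/ meets the environment for rule 3 (in an unstressed syllable) → [ə].

[dʒətʃənəˈvubə]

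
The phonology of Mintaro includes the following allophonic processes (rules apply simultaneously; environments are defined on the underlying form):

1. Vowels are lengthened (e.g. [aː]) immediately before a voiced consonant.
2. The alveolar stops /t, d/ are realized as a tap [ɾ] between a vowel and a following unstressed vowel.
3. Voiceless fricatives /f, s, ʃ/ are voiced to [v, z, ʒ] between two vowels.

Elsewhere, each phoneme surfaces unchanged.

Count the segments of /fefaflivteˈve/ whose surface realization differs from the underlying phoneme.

3

Segments that undergo a rule: /f/ → [v] (rule 3); /i/ → [iː] (rule 1); /e/ → [eː] (rule 1).
All other segments surface unchanged.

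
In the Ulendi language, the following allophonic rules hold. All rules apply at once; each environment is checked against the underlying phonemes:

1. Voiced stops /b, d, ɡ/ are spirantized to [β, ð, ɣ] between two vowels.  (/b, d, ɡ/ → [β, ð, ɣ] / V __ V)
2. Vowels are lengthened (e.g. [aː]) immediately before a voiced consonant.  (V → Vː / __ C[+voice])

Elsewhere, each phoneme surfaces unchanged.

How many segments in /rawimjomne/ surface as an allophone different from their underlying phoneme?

3

Segments that undergo a rule: /a/ → [aː] (rule 2); /i/ → [iː] (rule 2); /o/ → [oː] (rule 2).
All other segments surface unchanged.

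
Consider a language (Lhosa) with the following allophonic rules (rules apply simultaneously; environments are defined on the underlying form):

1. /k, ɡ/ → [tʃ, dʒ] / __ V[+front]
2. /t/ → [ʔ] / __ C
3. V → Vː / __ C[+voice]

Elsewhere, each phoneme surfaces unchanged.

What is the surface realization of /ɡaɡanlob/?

/ɡ/ — word-initial; rule 1 does not apply here → [ɡ].
/a/ — between /ɡ/ and /ɡ/, before a voiced consonant — surfaces as [aː] (rule 3).
/ɡ/ — between /a/ and /a/; rule 1 does not apply here → [ɡ].
/a/ meets the environment for rule 3 (before a voiced consonant) → [aː].
/n/ (between /a/ and /l/): no rule targets it → [n].
/l/ stays [l].
/o/ meets the environment for rule 3 (before a voiced consonant) → [oː].
/b/ — not in any rule's target class → [b].

[ɡaːɡaːnloːb]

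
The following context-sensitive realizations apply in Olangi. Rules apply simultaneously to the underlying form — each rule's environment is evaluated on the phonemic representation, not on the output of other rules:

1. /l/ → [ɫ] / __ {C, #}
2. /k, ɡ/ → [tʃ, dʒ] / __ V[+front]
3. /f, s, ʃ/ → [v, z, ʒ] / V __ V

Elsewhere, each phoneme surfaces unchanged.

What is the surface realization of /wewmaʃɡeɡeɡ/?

/ʃ/ (between /a/ and /ɡ/) fails the environment for rule 3, so it stays [ʃ].
/ɡ/ — between /ʃ/ and /e/, before a front vowel — surfaces as [dʒ] (rule 2).
/ɡ/ (between /e/ and /e/): before a front vowel, so rule 2 applies → [dʒ].
/ɡ/ (word-final) is in the target of rule 2 but the environment (before a front vowel) is not met → [ɡ].

[wewmaʃdʒedʒeɡ]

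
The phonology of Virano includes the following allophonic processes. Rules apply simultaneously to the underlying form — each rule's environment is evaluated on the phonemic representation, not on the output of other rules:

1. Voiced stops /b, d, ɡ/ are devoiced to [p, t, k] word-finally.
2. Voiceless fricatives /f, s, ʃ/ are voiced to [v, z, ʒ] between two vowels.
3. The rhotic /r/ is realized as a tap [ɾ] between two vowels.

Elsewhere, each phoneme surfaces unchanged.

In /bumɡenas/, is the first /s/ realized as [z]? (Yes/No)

No

/s/ — word-final; rule 2 does not apply here → [s].
The actual realization is [s], not [z].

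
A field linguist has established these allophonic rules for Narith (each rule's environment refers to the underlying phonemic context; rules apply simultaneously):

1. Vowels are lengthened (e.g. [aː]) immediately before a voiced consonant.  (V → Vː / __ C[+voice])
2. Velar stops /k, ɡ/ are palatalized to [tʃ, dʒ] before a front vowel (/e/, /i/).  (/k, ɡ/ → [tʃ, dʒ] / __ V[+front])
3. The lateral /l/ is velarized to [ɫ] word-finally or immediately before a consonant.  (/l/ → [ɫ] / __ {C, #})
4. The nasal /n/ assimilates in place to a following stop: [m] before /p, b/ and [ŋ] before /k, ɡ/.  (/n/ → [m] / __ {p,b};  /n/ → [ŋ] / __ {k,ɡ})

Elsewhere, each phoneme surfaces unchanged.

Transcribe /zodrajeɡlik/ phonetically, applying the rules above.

/o/ (between /z/ and /d/) occurs before a voiced consonant → [oː] by rule 1.
Rule 1 applies to /a/ (between /r/ and /j/: before a voiced consonant) → [aː].
Rule 1 applies to /e/ (between /j/ and /ɡ/: before a voiced consonant) → [eː].
/ɡ/ (between /e/ and /l/): rule 2 targets it, but not before a front vowel → unchanged [ɡ].
/l/ (between /ɡ/ and /i/) is in the target of rule 3 but the environment (word-finally or immediately before a consonant) is not met → [l].
/i/ (between /l/ and /k/): rule 1 targets it, but not before a voiced consonant → unchanged [i].
/k/ — word-final; rule 2 does not apply here → [k].

[zoːdraːjeːɡlik]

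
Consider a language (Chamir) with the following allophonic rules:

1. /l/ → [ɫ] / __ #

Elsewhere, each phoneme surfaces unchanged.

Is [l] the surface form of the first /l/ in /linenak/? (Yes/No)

/l/ (word-initial): rule 1 targets it, but not word-finally → unchanged [l].
The actual realization is [l], which matches [l].

Yes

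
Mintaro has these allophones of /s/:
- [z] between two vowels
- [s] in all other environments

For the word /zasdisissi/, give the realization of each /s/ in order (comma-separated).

[s], [z], [s], [s]

Occurrence 1 (position 3): no conditioning environment matches → elsewhere allophone [s].
Occurrence 2 (position 6): between two vowels → [z].
Occurrence 3 (position 8): no conditioning environment matches → elsewhere allophone [s].
Occurrence 4 (position 9): no conditioning environment matches → elsewhere allophone [s].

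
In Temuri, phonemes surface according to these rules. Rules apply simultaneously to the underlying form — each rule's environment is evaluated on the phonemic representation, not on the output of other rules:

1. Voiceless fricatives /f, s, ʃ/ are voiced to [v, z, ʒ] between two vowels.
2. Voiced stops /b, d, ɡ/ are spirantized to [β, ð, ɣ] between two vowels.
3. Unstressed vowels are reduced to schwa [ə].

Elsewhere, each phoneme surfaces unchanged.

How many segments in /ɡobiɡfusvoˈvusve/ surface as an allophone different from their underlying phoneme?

Segments that undergo a rule: /o/ → [ə] (rule 3); /b/ → [β] (rule 2); /i/ → [ə] (rule 3); /u/ → [ə] (rule 3); /o/ → [ə] (rule 3); /e/ → [ə] (rule 3).
All other segments surface unchanged.

6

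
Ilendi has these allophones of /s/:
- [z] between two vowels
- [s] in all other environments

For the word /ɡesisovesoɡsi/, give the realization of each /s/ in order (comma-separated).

Occurrence 1 (position 3): between two vowels → [z].
Occurrence 2 (position 5): between two vowels → [z].
Occurrence 3 (position 9): between two vowels → [z].
Occurrence 4 (position 12): no conditioning environment matches → elsewhere allophone [s].

[z], [z], [z], [s]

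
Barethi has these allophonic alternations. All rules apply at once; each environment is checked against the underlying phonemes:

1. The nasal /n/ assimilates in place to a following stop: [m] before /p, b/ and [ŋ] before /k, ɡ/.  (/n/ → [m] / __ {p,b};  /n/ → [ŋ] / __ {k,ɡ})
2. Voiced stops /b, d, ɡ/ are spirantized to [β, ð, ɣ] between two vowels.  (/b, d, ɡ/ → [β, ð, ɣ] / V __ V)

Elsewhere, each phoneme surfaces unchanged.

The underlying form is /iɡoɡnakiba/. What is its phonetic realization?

/ɡ/ meets the environment for rule 2 (between two vowels) → [ɣ].
/ɡ/ (between /o/ and /n/) fails the environment for rule 2, so it stays [ɡ].
/n/ (between /ɡ/ and /a/) is in the target of rule 1 but the environment (before a labial or velar stop) is not met → [n].
/b/ — between /i/ and /a/, between two vowels — surfaces as [β] (rule 2).

[iɣoɡnakiβa]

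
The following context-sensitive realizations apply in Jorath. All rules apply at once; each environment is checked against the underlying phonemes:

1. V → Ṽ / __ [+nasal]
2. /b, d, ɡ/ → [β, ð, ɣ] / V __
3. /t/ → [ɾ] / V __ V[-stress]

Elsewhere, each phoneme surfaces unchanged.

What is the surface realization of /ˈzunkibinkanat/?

/u/ (between /z/ and /n/): before a nasal consonant, so rule 1 applies → [ũ].
/i/ (between /k/ and /b/) fails the environment for rule 1, so it stays [i].
/b/ (between /i/ and /i/) occurs immediately after a vowel → [β] by rule 2.
/i/ (between /b/ and /n/): before a nasal consonant, so rule 1 applies → [ĩ].
/a/ (between /k/ and /n/): before a nasal consonant, so rule 1 applies → [ã].
/a/ — between /n/ and /t/; rule 1 does not apply here → [a].
/t/ (word-final) fails the environment for rule 3, so it stays [t].

[ˈzũnkiβĩnkãnat]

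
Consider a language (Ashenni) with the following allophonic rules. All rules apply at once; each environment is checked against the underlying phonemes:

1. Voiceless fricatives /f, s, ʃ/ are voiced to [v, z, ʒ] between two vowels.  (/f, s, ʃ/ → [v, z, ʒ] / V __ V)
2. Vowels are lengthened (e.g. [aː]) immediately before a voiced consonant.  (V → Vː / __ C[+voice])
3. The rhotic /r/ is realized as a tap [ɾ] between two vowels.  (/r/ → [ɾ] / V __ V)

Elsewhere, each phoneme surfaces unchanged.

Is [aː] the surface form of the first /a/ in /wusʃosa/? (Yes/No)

No

/a/ (word-final) fails the environment for rule 2, so it stays [a].
The actual realization is [a], not [aː].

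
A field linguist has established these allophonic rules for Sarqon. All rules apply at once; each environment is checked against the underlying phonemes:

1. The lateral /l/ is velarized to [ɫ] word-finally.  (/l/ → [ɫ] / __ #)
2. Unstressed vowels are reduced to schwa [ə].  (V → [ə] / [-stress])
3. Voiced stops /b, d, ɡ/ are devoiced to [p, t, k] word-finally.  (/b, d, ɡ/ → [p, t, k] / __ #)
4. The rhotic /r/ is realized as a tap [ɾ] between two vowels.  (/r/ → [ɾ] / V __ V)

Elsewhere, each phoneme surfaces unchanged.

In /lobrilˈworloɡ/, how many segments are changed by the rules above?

Segments that undergo a rule: /o/ → [ə] (rule 2); /i/ → [ə] (rule 2); /o/ → [ə] (rule 2); /ɡ/ → [k] (rule 3).
All other segments surface unchanged.

4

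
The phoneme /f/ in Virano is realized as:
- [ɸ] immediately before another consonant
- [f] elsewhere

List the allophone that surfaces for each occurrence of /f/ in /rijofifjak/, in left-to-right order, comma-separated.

[f], [ɸ]

Occurrence 1 (position 5): no conditioning environment matches → elsewhere allophone [f].
Occurrence 2 (position 7): immediately before another consonant → [ɸ].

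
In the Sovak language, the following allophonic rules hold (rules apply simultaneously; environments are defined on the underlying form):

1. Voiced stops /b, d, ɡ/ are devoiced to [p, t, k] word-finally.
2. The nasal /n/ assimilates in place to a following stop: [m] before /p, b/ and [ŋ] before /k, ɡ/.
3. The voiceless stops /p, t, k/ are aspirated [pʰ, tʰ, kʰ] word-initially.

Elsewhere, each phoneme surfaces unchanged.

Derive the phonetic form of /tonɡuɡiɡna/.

/t/ meets the environment for rule 3 (word-initially) → [tʰ].
/o/ — not in any rule's target class → [o].
/n/ (between /o/ and /ɡ/) occurs before a labial or velar stop → [ŋ] by rule 2.
/ɡ/ (between /n/ and /u/) is in the target of rule 1 but the environment (word-finally) is not met → [ɡ].
/u/ (between /ɡ/ and /ɡ/): no rule targets it → [u].
/ɡ/ (between /u/ and /i/) fails the environment for rule 1, so it stays [ɡ].
/i/ — not in any rule's target class → [i].
/ɡ/ (between /i/ and /n/): rule 1 targets it, but not word-finally → unchanged [ɡ].
/n/ (between /ɡ/ and /a/): rule 2 targets it, but not before a labial or velar stop → unchanged [n].
/a/ (word-final): no rule targets it → [a].

[tʰoŋɡuɡiɡna]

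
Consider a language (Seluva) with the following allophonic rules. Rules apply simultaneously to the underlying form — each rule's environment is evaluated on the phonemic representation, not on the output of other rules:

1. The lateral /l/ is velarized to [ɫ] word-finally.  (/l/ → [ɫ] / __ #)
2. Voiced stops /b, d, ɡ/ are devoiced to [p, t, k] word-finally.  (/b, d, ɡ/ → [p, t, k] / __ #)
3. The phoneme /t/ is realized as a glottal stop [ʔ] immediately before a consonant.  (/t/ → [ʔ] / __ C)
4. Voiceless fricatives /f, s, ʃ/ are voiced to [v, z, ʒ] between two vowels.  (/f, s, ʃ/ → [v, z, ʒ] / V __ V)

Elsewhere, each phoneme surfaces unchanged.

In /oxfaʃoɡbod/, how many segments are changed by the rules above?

2

Segments that undergo a rule: /ʃ/ → [ʒ] (rule 4); /d/ → [t] (rule 2).
All other segments surface unchanged.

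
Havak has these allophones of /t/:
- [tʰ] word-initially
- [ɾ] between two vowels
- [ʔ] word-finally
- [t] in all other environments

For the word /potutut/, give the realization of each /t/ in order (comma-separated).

[ɾ], [ɾ], [ʔ]

Occurrence 1 (position 3): between two vowels → [ɾ].
Occurrence 2 (position 5): between two vowels → [ɾ].
Occurrence 3 (position 7): word-finally → [ʔ].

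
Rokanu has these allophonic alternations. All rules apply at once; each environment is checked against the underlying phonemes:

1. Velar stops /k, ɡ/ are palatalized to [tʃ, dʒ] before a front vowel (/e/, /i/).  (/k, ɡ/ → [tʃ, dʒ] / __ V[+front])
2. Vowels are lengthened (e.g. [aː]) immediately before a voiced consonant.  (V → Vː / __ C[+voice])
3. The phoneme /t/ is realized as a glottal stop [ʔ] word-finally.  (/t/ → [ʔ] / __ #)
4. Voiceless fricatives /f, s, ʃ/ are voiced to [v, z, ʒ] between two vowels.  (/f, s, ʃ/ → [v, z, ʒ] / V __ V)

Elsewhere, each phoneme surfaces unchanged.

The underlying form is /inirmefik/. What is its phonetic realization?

Rule 2 applies to /i/ (word-initial: before a voiced consonant) → [iː].
/n/ — not in any rule's target class → [n].
Rule 2 applies to /i/ (between /n/ and /r/: before a voiced consonant) → [iː].
/r/ (between /i/ and /m/) is unaffected → [r].
/m/ (between /r/ and /e/) is unaffected → [m].
/e/ (between /m/ and /f/): rule 2 targets it, but not before a voiced consonant → unchanged [e].
/f/ — between /e/ and /i/, between two vowels — surfaces as [v] (rule 4).
/i/ (between /f/ and /k/): rule 2 targets it, but not before a voiced consonant → unchanged [i].
/k/ (word-final): rule 1 targets it, but not before a front vowel → unchanged [k].

[iːniːrmevik]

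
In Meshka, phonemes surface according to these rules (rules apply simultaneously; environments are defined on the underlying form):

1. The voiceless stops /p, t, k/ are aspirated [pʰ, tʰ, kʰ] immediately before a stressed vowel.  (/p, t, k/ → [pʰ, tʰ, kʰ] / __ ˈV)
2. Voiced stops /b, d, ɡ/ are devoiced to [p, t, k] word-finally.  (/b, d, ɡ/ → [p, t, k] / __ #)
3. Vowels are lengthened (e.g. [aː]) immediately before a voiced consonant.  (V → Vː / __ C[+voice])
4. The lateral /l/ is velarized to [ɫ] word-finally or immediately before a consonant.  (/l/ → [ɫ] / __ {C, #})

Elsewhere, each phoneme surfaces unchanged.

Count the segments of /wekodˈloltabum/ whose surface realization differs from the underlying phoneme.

Segments that undergo a rule: /o/ → [oː] (rule 3); /o/ → [oː] (rule 3); /l/ → [ɫ] (rule 4); /a/ → [aː] (rule 3); /u/ → [uː] (rule 3).
All other segments surface unchanged.

5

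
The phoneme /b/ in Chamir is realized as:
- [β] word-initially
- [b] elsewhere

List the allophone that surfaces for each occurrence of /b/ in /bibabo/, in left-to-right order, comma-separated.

Occurrence 1 (position 1): word-initially → [β].
Occurrence 2 (position 3): no conditioning environment matches → elsewhere allophone [b].
Occurrence 3 (position 5): no conditioning environment matches → elsewhere allophone [b].

[β], [b], [b]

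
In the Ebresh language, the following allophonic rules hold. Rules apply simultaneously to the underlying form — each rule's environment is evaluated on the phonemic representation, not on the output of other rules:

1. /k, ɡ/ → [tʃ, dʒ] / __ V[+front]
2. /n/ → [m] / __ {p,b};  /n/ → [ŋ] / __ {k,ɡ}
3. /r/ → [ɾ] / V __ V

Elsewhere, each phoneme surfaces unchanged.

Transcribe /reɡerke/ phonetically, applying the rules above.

/r/ (word-initial) is in the target of rule 3 but the environment (between two vowels) is not met → [r].
/e/ (between /r/ and /ɡ/) is unaffected → [e].
/ɡ/ meets the environment for rule 1 (before a front vowel) → [dʒ].
/e/ (between /ɡ/ and /r/): no rule targets it → [e].
/r/ (between /e/ and /k/) fails the environment for rule 3, so it stays [r].
/k/ — between /r/ and /e/, before a front vowel — surfaces as [tʃ] (rule 1).
/e/ stays [e].

[redʒertʃe]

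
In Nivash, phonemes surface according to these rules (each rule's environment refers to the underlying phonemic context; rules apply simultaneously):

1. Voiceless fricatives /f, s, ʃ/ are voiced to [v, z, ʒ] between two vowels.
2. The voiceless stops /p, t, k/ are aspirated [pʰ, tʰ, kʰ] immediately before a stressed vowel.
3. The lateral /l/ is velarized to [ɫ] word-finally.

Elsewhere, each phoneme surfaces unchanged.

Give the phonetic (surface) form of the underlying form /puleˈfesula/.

[puleˈvezula]

/p/ (word-initial) is in the target of rule 2 but the environment (immediately before a stressed vowel) is not met → [p].
/u/ stays [u].
/l/ (between /u/ and /e/) fails the environment for rule 3, so it stays [l].
/e/ stays [e].
/f/ (between /e/ and /e/) occurs between two vowels → [v] by rule 1.
/e/ (between /f/ and /s/): no rule targets it → [e].
/s/ (between /e/ and /u/): between two vowels, so rule 1 applies → [z].
/u/ (between /s/ and /l/) is unaffected → [u].
/l/ (between /u/ and /a/): rule 3 targets it, but not word-finally → unchanged [l].
/a/ (word-final): no rule targets it → [a].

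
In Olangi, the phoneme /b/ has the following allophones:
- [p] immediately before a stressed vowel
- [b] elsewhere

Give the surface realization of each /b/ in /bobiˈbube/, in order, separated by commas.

[b], [b], [p], [b]

Occurrence 1 (position 1): no conditioning environment matches → elsewhere allophone [b].
Occurrence 2 (position 3): no conditioning environment matches → elsewhere allophone [b].
Occurrence 3 (position 5): immediately before a stressed vowel → [p].
Occurrence 4 (position 7): no conditioning environment matches → elsewhere allophone [b].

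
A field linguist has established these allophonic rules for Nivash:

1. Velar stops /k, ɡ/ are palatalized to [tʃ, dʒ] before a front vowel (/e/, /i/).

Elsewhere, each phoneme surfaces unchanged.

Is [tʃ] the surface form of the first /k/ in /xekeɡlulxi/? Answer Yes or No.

/k/ (between /e/ and /e/): before a front vowel, so rule 1 applies → [tʃ].
The actual realization is [tʃ], which matches [tʃ].

Yes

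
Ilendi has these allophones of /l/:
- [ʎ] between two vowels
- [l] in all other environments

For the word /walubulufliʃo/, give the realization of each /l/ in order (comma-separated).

Occurrence 1 (position 3): between two vowels → [ʎ].
Occurrence 2 (position 7): between two vowels → [ʎ].
Occurrence 3 (position 10): no conditioning environment matches → elsewhere allophone [l].

[ʎ], [ʎ], [l]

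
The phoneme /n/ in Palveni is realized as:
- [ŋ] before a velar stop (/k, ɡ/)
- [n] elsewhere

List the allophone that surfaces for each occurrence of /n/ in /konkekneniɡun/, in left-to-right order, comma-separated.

[ŋ], [n], [n], [n]

Occurrence 1 (position 3): before a velar stop → [ŋ].
Occurrence 2 (position 7): no conditioning environment matches → elsewhere allophone [n].
Occurrence 3 (position 9): no conditioning environment matches → elsewhere allophone [n].
Occurrence 4 (position 13): no conditioning environment matches → elsewhere allophone [n].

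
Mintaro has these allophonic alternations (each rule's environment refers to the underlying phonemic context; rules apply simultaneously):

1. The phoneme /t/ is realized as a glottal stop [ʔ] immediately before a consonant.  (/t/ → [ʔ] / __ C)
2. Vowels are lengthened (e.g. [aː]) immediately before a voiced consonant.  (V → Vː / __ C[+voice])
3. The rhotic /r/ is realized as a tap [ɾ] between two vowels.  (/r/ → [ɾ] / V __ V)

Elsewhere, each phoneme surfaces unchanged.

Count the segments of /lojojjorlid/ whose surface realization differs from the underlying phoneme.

4

Segments that undergo a rule: /o/ → [oː] (rule 2); /o/ → [oː] (rule 2); /o/ → [oː] (rule 2); /i/ → [iː] (rule 2).
All other segments surface unchanged.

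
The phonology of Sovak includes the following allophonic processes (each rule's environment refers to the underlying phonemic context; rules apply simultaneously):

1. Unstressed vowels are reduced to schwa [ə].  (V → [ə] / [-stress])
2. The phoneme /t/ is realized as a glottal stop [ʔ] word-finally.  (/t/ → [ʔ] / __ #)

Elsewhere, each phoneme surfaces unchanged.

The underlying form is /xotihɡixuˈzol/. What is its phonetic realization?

[xətəhɡəxəˈzol]

/x/ (word-initial): no rule targets it → [x].
Rule 1 applies to /o/ (between /x/ and /t/: in an unstressed syllable) → [ə].
/t/ (between /o/ and /i/): rule 2 targets it, but not word-finally → unchanged [t].
/i/ — between /t/ and /h/, in an unstressed syllable — surfaces as [ə] (rule 1).
/h/ (between /i/ and /ɡ/) is unaffected → [h].
/ɡ/ — not in any rule's target class → [ɡ].
/i/ (between /ɡ/ and /x/) occurs in an unstressed syllable → [ə] by rule 1.
/x/ (between /i/ and /u/) is unaffected → [x].
/u/ meets the environment for rule 1 (in an unstressed syllable) → [ə].
/z/ stays [z].
/o/ (between /z/ and /l/) fails the environment for rule 1, so it stays [o].
/l/ stays [l].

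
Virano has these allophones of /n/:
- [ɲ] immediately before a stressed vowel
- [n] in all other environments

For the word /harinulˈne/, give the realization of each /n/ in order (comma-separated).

Occurrence 1 (position 5): no conditioning environment matches → elsewhere allophone [n].
Occurrence 2 (position 8): immediately before a stressed vowel → [ɲ].

[n], [ɲ]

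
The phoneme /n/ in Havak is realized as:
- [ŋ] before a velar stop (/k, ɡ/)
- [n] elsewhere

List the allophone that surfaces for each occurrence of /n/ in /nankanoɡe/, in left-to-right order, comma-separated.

[n], [ŋ], [n]

Occurrence 1 (position 1): no conditioning environment matches → elsewhere allophone [n].
Occurrence 2 (position 3): before a velar stop → [ŋ].
Occurrence 3 (position 6): no conditioning environment matches → elsewhere allophone [n].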